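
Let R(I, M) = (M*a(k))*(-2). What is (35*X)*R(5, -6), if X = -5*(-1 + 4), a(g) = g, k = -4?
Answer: 25200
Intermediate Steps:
X = -15 (X = -5*3 = -15)
R(I, M) = 8*M (R(I, M) = (M*(-4))*(-2) = -4*M*(-2) = 8*M)
(35*X)*R(5, -6) = (35*(-15))*(8*(-6)) = -525*(-48) = 25200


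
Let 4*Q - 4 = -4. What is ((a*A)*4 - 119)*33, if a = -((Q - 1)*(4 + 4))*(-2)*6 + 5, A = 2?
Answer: -27951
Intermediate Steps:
Q = 0 (Q = 1 + (¼)*(-4) = 1 - 1 = 0)
a = -91 (a = -((0 - 1)*(4 + 4))*(-2)*6 + 5 = --1*8*(-2)*6 + 5 = -(-8*(-2))*6 + 5 = -16*6 + 5 = -1*96 + 5 = -96 + 5 = -91)
((a*A)*4 - 119)*33 = (-91*2*4 - 119)*33 = (-182*4 - 119)*33 = (-728 - 119)*33 = -847*33 = -27951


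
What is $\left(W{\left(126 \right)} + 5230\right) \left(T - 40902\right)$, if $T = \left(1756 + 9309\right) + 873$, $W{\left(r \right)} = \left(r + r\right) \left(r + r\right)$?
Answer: $-1990811576$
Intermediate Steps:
$W{\left(r \right)} = 4 r^{2}$ ($W{\left(r \right)} = 2 r 2 r = 4 r^{2}$)
$T = 11938$ ($T = 11065 + 873 = 11938$)
$\left(W{\left(126 \right)} + 5230\right) \left(T - 40902\right) = \left(4 \cdot 126^{2} + 5230\right) \left(11938 - 40902\right) = \left(4 \cdot 15876 + 5230\right) \left(-28964\right) = \left(63504 + 5230\right) \left(-28964\right) = 68734 \left(-28964\right) = -1990811576$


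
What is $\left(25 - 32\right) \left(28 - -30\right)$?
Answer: $-406$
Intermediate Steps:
$\left(25 - 32\right) \left(28 - -30\right) = \left(25 - 32\right) \left(28 + 30\right) = \left(-7\right) 58 = -406$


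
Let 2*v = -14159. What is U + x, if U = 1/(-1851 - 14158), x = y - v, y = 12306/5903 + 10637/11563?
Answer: 15478339628178683/2185433063002 ≈ 7082.5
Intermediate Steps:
v = -14159/2 (v = (½)*(-14159) = -14159/2 ≈ -7079.5)
y = 205084489/68256389 (y = 12306*(1/5903) + 10637*(1/11563) = 12306/5903 + 10637/11563 = 205084489/68256389 ≈ 3.0046)
x = 966852380829/136512778 (x = 205084489/68256389 - 1*(-14159/2) = 205084489/68256389 + 14159/2 = 966852380829/136512778 ≈ 7082.5)
U = -1/16009 (U = 1/(-16009) = -1/16009 ≈ -6.2465e-5)
U + x = -1/16009 + 966852380829/136512778 = 15478339628178683/2185433063002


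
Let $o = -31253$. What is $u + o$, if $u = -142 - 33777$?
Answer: $-65172$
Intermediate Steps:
$u = -33919$ ($u = -142 - 33777 = -33919$)
$u + o = -33919 - 31253 = -65172$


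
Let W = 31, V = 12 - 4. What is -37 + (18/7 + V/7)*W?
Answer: 547/7 ≈ 78.143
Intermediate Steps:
V = 8
-37 + (18/7 + V/7)*W = -37 + (18/7 + 8/7)*31 = -37 + (26/7)*31 = -37 + 806/7 = 547/7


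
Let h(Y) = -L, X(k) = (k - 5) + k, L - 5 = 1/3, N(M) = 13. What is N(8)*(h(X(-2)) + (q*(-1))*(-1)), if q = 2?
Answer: -130/3 ≈ -43.333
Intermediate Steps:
L = 16/3 (L = 5 + 1/3 = 5 + ⅓ = 16/3 ≈ 5.3333)
X(k) = -5 + 2*k (X(k) = (-5 + k) + k = -5 + 2*k)
h(Y) = -16/3 (h(Y) = -1*16/3 = -16/3)
N(8)*(h(X(-2)) + (q*(-1))*(-1)) = 13*(-16/3 + (2*(-1))*(-1)) = 13*(-16/3 - 2*(-1)) = 13*(-16/3 + 2) = 13*(-10/3) = -130/3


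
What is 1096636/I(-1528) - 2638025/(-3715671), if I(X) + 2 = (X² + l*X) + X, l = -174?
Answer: 5465648974453/4828748551773 ≈ 1.1319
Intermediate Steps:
I(X) = -2 + X² - 173*X (I(X) = -2 + ((X² - 174*X) + X) = -2 + (X² - 173*X) = -2 + X² - 173*X)
1096636/I(-1528) - 2638025/(-3715671) = 1096636/(-2 + (-1528)² - 173*(-1528)) - 2638025/(-3715671) = 1096636/(-2 + 2334784 + 264344) - 2638025*(-1/3715671) = 1096636/2599126 + 2638025/3715671 = 1096636*(1/2599126) + 2638025/3715671 = 548318/1299563 + 2638025/3715671 = 5465648974453/4828748551773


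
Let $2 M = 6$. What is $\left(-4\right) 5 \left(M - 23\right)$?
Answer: $400$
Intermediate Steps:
$M = 3$ ($M = \frac{1}{2} \cdot 6 = 3$)
$\left(-4\right) 5 \left(M - 23\right) = \left(-4\right) 5 \left(3 - 23\right) = \left(-20\right) \left(-20\right) = 400$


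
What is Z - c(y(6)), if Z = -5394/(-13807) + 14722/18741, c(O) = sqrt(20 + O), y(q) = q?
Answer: 304355608/258756987 - sqrt(26) ≈ -3.9228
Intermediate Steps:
Z = 304355608/258756987 (Z = -5394*(-1/13807) + 14722*(1/18741) = 5394/13807 + 14722/18741 = 304355608/258756987 ≈ 1.1762)
Z - c(y(6)) = 304355608/258756987 - sqrt(20 + 6) = 304355608/258756987 - sqrt(26)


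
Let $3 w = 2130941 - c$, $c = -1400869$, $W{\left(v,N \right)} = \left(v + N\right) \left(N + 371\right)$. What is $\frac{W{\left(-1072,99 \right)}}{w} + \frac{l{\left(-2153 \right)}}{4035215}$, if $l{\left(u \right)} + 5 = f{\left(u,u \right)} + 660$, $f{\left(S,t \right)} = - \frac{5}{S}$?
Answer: $- \frac{79427315837261}{204558147464933} \approx -0.38829$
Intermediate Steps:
$W{\left(v,N \right)} = \left(371 + N\right) \left(N + v\right)$ ($W{\left(v,N \right)} = \left(N + v\right) \left(371 + N\right) = \left(371 + N\right) \left(N + v\right)$)
$l{\left(u \right)} = 655 - \frac{5}{u}$ ($l{\left(u \right)} = -5 + \left(- \frac{5}{u} + 660\right) = -5 + \left(660 - \frac{5}{u}\right) = 655 - \frac{5}{u}$)
$w = 1177270$ ($w = \frac{2130941 - -1400869}{3} = \frac{2130941 + 1400869}{3} = \frac{1}{3} \cdot 3531810 = 1177270$)
$\frac{W{\left(-1072,99 \right)}}{w} + \frac{l{\left(-2153 \right)}}{4035215} = \frac{99^{2} + 371 \cdot 99 + 371 \left(-1072\right) + 99 \left(-1072\right)}{1177270} + \frac{655 - \frac{5}{-2153}}{4035215} = \left(9801 + 36729 - 397712 - 106128\right) \frac{1}{1177270} + \left(655 - - \frac{5}{2153}\right) \frac{1}{4035215} = \left(-457310\right) \frac{1}{1177270} + \left(655 + \frac{5}{2153}\right) \frac{1}{4035215} = - \frac{45731}{117727} + \frac{1410220}{2153} \cdot \frac{1}{4035215} = - \frac{45731}{117727} + \frac{282044}{1737563579} = - \frac{79427315837261}{204558147464933}$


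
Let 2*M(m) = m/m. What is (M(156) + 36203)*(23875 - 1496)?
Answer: 1620396253/2 ≈ 8.1020e+8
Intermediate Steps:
M(m) = 1/2 (M(m) = (m/m)/2 = (1/2)*1 = 1/2)
(M(156) + 36203)*(23875 - 1496) = (1/2 + 36203)*(23875 - 1496) = (72407/2)*22379 = 1620396253/2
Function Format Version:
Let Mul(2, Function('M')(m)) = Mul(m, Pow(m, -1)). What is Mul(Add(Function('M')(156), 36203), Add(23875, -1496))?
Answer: Rational(1620396253, 2) ≈ 8.1020e+8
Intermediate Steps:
Function('M')(m) = Rational(1, 2) (Function('M')(m) = Mul(Rational(1, 2), Mul(m, Pow(m, -1))) = Mul(Rational(1, 2), 1) = Rational(1, 2))
Mul(Add(Function('M')(156), 36203), Add(23875, -1496)) = Mul(Add(Rational(1, 2), 36203), Add(23875, -1496)) = Mul(Rational(72407, 2), 22379) = Rational(1620396253, 2)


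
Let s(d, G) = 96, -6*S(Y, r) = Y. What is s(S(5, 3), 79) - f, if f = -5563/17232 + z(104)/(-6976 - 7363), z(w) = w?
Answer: 1830935861/19006896 ≈ 96.330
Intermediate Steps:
S(Y, r) = -Y/6
f = -6273845/19006896 (f = -5563/17232 + 104/(-6976 - 7363) = -5563*1/17232 + 104/(-14339) = -5563/17232 + 104*(-1/14339) = -5563/17232 - 8/1103 = -6273845/19006896 ≈ -0.33008)
s(S(5, 3), 79) - f = 96 - 1*(-6273845/19006896) = 96 + 6273845/19006896 = 1830935861/19006896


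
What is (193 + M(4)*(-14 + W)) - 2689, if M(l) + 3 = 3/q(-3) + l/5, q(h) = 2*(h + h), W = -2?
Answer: -12284/5 ≈ -2456.8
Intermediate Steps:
q(h) = 4*h (q(h) = 2*(2*h) = 4*h)
M(l) = -13/4 + l/5 (M(l) = -3 + (3/((4*(-3))) + l/5) = -3 + (3/(-12) + l*(1/5)) = -3 + (3*(-1/12) + l/5) = -3 + (-1/4 + l/5) = -13/4 + l/5)
(193 + M(4)*(-14 + W)) - 2689 = (193 + (-13/4 + (1/5)*4)*(-14 - 2)) - 2689 = (193 + (-13/4 + 4/5)*(-16)) - 2689 = (193 - 49/20*(-16)) - 2689 = (193 + 196/5) - 2689 = 1161/5 - 2689 = -12284/5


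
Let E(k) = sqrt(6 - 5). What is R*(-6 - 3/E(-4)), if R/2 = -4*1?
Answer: 72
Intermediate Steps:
R = -8 (R = 2*(-4*1) = 2*(-4) = -8)
E(k) = 1 (E(k) = sqrt(1) = 1)
R*(-6 - 3/E(-4)) = -8*(-6 - 3/1) = -8*(-6 - 3*1) = -8*(-6 - 3) = -8*(-9) = 72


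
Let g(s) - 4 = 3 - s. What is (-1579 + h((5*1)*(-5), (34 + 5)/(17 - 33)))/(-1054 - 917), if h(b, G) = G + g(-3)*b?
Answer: 29303/31536 ≈ 0.92919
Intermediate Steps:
g(s) = 7 - s (g(s) = 4 + (3 - s) = 7 - s)
h(b, G) = G + 10*b (h(b, G) = G + (7 - 1*(-3))*b = G + (7 + 3)*b = G + 10*b)
(-1579 + h((5*1)*(-5), (34 + 5)/(17 - 33)))/(-1054 - 917) = (-1579 + ((34 + 5)/(17 - 33) + 10*((5*1)*(-5))))/(-1054 - 917) = (-1579 + (39/(-16) + 10*(5*(-5))))/(-1971) = (-1579 + (39*(-1/16) + 10*(-25)))*(-1/1971) = (-1579 + (-39/16 - 250))*(-1/1971) = (-1579 - 4039/16)*(-1/1971) = -29303/16*(-1/1971) = 29303/31536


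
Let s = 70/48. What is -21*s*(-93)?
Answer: 22785/8 ≈ 2848.1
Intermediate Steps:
s = 35/24 (s = 70*(1/48) = 35/24 ≈ 1.4583)
-21*s*(-93) = -21*35/24*(-93) = -245/8*(-93) = 22785/8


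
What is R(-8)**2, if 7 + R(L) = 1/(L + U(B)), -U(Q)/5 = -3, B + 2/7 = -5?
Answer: 2304/49 ≈ 47.020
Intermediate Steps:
B = -37/7 (B = -2/7 - 5 = -37/7 ≈ -5.2857)
U(Q) = 15 (U(Q) = -5*(-3) = 15)
R(L) = -7 + 1/(15 + L) (R(L) = -7 + 1/(L + 15) = -7 + 1/(15 + L))
R(-8)**2 = ((-104 - 7*(-8))/(15 - 8))**2 = ((-104 + 56)/7)**2 = ((1/7)*(-48))**2 = (-48/7)**2 = 2304/49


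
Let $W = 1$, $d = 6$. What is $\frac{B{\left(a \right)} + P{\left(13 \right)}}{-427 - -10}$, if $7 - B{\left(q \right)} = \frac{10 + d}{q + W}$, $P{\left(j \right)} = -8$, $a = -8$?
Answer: $- \frac{3}{973} \approx -0.0030832$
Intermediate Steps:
$B{\left(q \right)} = 7 - \frac{16}{1 + q}$ ($B{\left(q \right)} = 7 - \frac{10 + 6}{q + 1} = 7 - \frac{16}{1 + q}$)
$\frac{B{\left(a \right)} + P{\left(13 \right)}}{-427 - -10} = \frac{\frac{-9 + 7 \left(-8\right)}{1 - 8} - 8}{-427 - -10} = \frac{\frac{-9 - 56}{-7} - 8}{-427 + 10} = \frac{\left(- \frac{1}{7}\right) \left(-65\right) - 8}{-417} = \left(\frac{65}{7} - 8\right) \left(- \frac{1}{417}\right) = \frac{9}{7} \left(- \frac{1}{417}\right) = - \frac{3}{973}$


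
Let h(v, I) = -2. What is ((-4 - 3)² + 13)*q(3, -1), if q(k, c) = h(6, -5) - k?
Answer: -310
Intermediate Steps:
q(k, c) = -2 - k
((-4 - 3)² + 13)*q(3, -1) = ((-4 - 3)² + 13)*(-2 - 1*3) = ((-7)² + 13)*(-2 - 3) = (49 + 13)*(-5) = 62*(-5) = -310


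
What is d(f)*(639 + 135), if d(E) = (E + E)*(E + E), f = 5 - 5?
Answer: 0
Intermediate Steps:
f = 0
d(E) = 4*E**2 (d(E) = (2*E)*(2*E) = 4*E**2)
d(f)*(639 + 135) = (4*0**2)*(639 + 135) = (4*0)*774 = 0*774 = 0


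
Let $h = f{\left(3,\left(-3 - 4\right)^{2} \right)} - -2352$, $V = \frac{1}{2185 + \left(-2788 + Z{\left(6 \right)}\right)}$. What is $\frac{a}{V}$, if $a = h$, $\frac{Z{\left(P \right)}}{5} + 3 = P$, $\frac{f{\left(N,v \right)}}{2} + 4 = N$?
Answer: $-1381800$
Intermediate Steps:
$f{\left(N,v \right)} = -8 + 2 N$
$Z{\left(P \right)} = -15 + 5 P$
$V = - \frac{1}{588}$ ($V = \frac{1}{2185 + \left(-2788 + \left(-15 + 5 \cdot 6\right)\right)} = \frac{1}{2185 + \left(-2788 + \left(-15 + 30\right)\right)} = \frac{1}{2185 + \left(-2788 + 15\right)} = \frac{1}{2185 - 2773} = \frac{1}{-588} = - \frac{1}{588} \approx -0.0017007$)
$h = 2350$ ($h = \left(-8 + 2 \cdot 3\right) - -2352 = \left(-8 + 6\right) + 2352 = -2 + 2352 = 2350$)
$a = 2350$
$\frac{a}{V} = \frac{2350}{- \frac{1}{588}} = 2350 \left(-588\right) = -1381800$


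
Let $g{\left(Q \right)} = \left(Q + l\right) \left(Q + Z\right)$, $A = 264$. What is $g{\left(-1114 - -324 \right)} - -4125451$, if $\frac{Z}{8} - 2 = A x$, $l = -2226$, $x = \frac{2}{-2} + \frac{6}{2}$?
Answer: $-6279749$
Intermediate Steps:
$x = 2$ ($x = 2 \left(- \frac{1}{2}\right) + 6 \cdot \frac{1}{2} = -1 + 3 = 2$)
$Z = 4240$ ($Z = 16 + 8 \cdot 264 \cdot 2 = 16 + 8 \cdot 528 = 16 + 4224 = 4240$)
$g{\left(Q \right)} = \left(-2226 + Q\right) \left(4240 + Q\right)$ ($g{\left(Q \right)} = \left(Q - 2226\right) \left(Q + 4240\right) = \left(-2226 + Q\right) \left(4240 + Q\right)$)
$g{\left(-1114 - -324 \right)} - -4125451 = \left(-9438240 + \left(-1114 - -324\right)^{2} + 2014 \left(-1114 - -324\right)\right) - -4125451 = \left(-9438240 + \left(-1114 + 324\right)^{2} + 2014 \left(-1114 + 324\right)\right) + 4125451 = \left(-9438240 + \left(-790\right)^{2} + 2014 \left(-790\right)\right) + 4125451 = \left(-9438240 + 624100 - 1591060\right) + 4125451 = -10405200 + 4125451 = -6279749$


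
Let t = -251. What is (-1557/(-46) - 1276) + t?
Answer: -68685/46 ≈ -1493.2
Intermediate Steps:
(-1557/(-46) - 1276) + t = (-1557/(-46) - 1276) - 251 = (-1557*(-1/46) - 1276) - 251 = (1557/46 - 1276) - 251 = -57139/46 - 251 = -68685/46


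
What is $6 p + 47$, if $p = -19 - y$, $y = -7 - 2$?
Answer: $-13$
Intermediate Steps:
$y = -9$
$p = -10$ ($p = -19 - -9 = -19 + 9 = -10$)
$6 p + 47 = 6 \left(-10\right) + 47 = -60 + 47 = -13$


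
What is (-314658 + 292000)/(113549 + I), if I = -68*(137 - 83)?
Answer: -22658/109877 ≈ -0.20621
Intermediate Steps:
I = -3672 (I = -68*54 = -3672)
(-314658 + 292000)/(113549 + I) = (-314658 + 292000)/(113549 - 3672) = -22658/109877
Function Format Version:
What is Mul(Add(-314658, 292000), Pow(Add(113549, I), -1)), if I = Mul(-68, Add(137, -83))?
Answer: Rational(-22658, 109877) ≈ -0.20621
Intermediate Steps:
I = -3672 (I = Mul(-68, 54) = -3672)
Mul(Add(-314658, 292000), Pow(Add(113549, I), -1)) = Mul(Add(-314658, 292000), Pow(Add(113549, -3672), -1)) = Mul(-22658, Pow(109877, -1)) = Mul(-22658, Rational(1, 109877)) = Rational(-22658, 109877)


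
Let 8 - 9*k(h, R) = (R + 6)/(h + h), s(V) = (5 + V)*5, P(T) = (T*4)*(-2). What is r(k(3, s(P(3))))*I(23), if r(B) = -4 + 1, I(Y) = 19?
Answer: -57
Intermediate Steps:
P(T) = -8*T (P(T) = (4*T)*(-2) = -8*T)
s(V) = 25 + 5*V
k(h, R) = 8/9 - (6 + R)/(18*h) (k(h, R) = 8/9 - (R + 6)/(9*(h + h)) = 8/9 - (6 + R)/(9*(2*h)) = 8/9 - (6 + R)*1/(2*h)/9 = 8/9 - (6 + R)/(18*h))
r(B) = -3
r(k(3, s(P(3))))*I(23) = -3*19 = -57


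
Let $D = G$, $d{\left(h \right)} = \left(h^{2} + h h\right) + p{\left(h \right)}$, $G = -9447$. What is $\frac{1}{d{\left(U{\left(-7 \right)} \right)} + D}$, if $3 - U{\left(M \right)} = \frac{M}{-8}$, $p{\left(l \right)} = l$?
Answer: $- \frac{32}{301947} \approx -0.00010598$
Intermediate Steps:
$U{\left(M \right)} = 3 + \frac{M}{8}$ ($U{\left(M \right)} = 3 - \frac{M}{-8} = 3 - M \left(- \frac{1}{8}\right) = 3 - - \frac{M}{8} = 3 + \frac{M}{8}$)
$d{\left(h \right)} = h + 2 h^{2}$ ($d{\left(h \right)} = \left(h^{2} + h h\right) + h = \left(h^{2} + h^{2}\right) + h = 2 h^{2} + h = h + 2 h^{2}$)
$D = -9447$
$\frac{1}{d{\left(U{\left(-7 \right)} \right)} + D} = \frac{1}{\left(3 + \frac{1}{8} \left(-7\right)\right) \left(1 + 2 \left(3 + \frac{1}{8} \left(-7\right)\right)\right) - 9447} = \frac{1}{\left(3 - \frac{7}{8}\right) \left(1 + 2 \left(3 - \frac{7}{8}\right)\right) - 9447} = \frac{1}{\frac{17 \left(1 + 2 \cdot \frac{17}{8}\right)}{8} - 9447} = \frac{1}{\frac{17 \left(1 + \frac{17}{4}\right)}{8} - 9447} = \frac{1}{\frac{17}{8} \cdot \frac{21}{4} - 9447} = \frac{1}{\frac{357}{32} - 9447} = \frac{1}{- \frac{301947}{32}} = - \frac{32}{301947}$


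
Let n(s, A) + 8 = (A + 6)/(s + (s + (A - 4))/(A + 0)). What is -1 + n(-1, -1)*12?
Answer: -85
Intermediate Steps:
n(s, A) = -8 + (6 + A)/(s + (-4 + A + s)/A) (n(s, A) = -8 + (A + 6)/(s + (s + (A - 4))/(A + 0)) = -8 + (6 + A)/(s + (s + (-4 + A))/A) = -8 + (6 + A)/(s + (-4 + A + s)/A))
-1 + n(-1, -1)*12 = -1 + ((32 + (-1)² - 8*(-1) - 2*(-1) - 8*(-1)*(-1))/(-4 - 1 - 1 - 1*(-1)))*12 = -1 + ((32 + 1 + 8 + 2 - 8)/(-4 - 1 - 1 + 1))*12 = -1 + (35/(-5))*12 = -1 - ⅕*35*12 = -1 - 7*12 = -1 - 84 = -85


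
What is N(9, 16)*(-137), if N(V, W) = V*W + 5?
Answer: -20413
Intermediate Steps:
N(V, W) = 5 + V*W
N(9, 16)*(-137) = (5 + 9*16)*(-137) = (5 + 144)*(-137) = 149*(-137) = -20413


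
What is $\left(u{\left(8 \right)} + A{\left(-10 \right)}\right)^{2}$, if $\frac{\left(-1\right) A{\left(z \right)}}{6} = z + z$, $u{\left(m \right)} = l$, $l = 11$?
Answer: $17161$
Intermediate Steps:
$u{\left(m \right)} = 11$
$A{\left(z \right)} = - 12 z$ ($A{\left(z \right)} = - 6 \left(z + z\right) = - 6 \cdot 2 z = - 12 z$)
$\left(u{\left(8 \right)} + A{\left(-10 \right)}\right)^{2} = \left(11 - -120\right)^{2} = \left(11 + 120\right)^{2} = 131^{2} = 17161$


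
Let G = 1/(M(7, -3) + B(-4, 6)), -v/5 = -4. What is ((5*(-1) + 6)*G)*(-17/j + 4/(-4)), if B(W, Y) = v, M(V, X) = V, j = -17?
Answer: 0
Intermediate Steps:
v = 20 (v = -5*(-4) = 20)
B(W, Y) = 20
G = 1/27 (G = 1/(7 + 20) = 1/27 ≈ 0.037037)
((5*(-1) + 6)*G)*(-17/j + 4/(-4)) = ((5*(-1) + 6)*(1/27))*(-17/(-17) + 4/(-4)) = ((-5 + 6)*(1/27))*(-17*(-1/17) + 4*(-¼)) = (1*(1/27))*(1 - 1) = (1/27)*0 = 0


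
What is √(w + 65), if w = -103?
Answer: I*√38 ≈ 6.1644*I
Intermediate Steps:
√(w + 65) = √(-103 + 65) = √(-38) = I*√38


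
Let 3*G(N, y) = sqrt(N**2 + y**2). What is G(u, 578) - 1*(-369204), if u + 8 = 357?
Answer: 369204 + sqrt(455885)/3 ≈ 3.6943e+5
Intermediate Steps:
u = 349 (u = -8 + 357 = 349)
G(N, y) = sqrt(N**2 + y**2)/3
G(u, 578) - 1*(-369204) = sqrt(349**2 + 578**2)/3 - 1*(-369204) = sqrt(121801 + 334084)/3 + 369204 = sqrt(455885)/3 + 369204 = 369204 + sqrt(455885)/3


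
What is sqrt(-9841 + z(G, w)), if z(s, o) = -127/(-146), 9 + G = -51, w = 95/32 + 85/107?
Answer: I*sqrt(209752214)/146 ≈ 99.197*I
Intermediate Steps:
w = 12885/3424 (w = 95*(1/32) + 85*(1/107) = 95/32 + 85/107 = 12885/3424 ≈ 3.7631)
G = -60 (G = -9 - 51 = -60)
z(s, o) = 127/146 (z(s, o) = -127*(-1/146) = 127/146)
sqrt(-9841 + z(G, w)) = sqrt(-9841 + 127/146) = sqrt(-1436659/146) = I*sqrt(209752214)/146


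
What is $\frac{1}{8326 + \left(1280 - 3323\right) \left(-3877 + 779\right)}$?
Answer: $\frac{1}{6337540} \approx 1.5779 \cdot 10^{-7}$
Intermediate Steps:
$\frac{1}{8326 + \left(1280 - 3323\right) \left(-3877 + 779\right)} = \frac{1}{8326 - -6329214} = \frac{1}{8326 + 6329214} = \frac{1}{6337540}$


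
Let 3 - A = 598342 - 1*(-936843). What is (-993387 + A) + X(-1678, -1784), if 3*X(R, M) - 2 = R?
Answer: -7587383/3 ≈ -2.5291e+6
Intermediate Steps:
X(R, M) = 2/3 + R/3
A = -1535182 (A = 3 - (598342 - 1*(-936843)) = 3 - (598342 + 936843) = 3 - 1*1535185 = 3 - 1535185 = -1535182)
(-993387 + A) + X(-1678, -1784) = (-993387 - 1535182) + (2/3 + (1/3)*(-1678)) = -2528569 + (2/3 - 1678/3) = -2528569 - 1676/3 = -7587383/3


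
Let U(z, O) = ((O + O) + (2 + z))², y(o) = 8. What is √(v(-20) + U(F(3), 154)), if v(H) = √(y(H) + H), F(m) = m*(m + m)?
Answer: √(107584 + 2*I*√3) ≈ 328.0 + 0.005*I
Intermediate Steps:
F(m) = 2*m² (F(m) = m*(2*m) = 2*m²)
v(H) = √(8 + H)
U(z, O) = (2 + z + 2*O)² (U(z, O) = (2*O + (2 + z))² = (2 + z + 2*O)²)
√(v(-20) + U(F(3), 154)) = √(√(8 - 20) + (2 + 2*3² + 2*154)²) = √(√(-12) + (2 + 2*9 + 308)²) = √(2*I*√3 + (2 + 18 + 308)²) = √(2*I*√3 + 328²) = √(2*I*√3 + 107584) = √(107584 + 2*I*√3)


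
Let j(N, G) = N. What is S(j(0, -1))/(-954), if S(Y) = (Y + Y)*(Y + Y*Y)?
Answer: 0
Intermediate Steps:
S(Y) = 2*Y*(Y + Y²) (S(Y) = (2*Y)*(Y + Y²) = 2*Y*(Y + Y²))
S(j(0, -1))/(-954) = (2*0²*(1 + 0))/(-954) = (2*0*1)*(-1/954) = 0*(-1/954) = 0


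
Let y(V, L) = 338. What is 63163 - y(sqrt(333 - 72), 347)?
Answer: 62825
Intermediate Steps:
63163 - y(sqrt(333 - 72), 347) = 63163 - 1*338 = 63163 - 338 = 62825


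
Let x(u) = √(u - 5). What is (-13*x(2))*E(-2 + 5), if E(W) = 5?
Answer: -65*I*√3 ≈ -112.58*I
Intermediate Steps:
x(u) = √(-5 + u)
(-13*x(2))*E(-2 + 5) = -13*√(-5 + 2)*5 = -13*I*√3*5 = -65*I*√3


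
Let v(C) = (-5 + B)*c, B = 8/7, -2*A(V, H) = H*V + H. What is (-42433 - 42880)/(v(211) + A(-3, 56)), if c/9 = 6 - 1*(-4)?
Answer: 597191/2038 ≈ 293.03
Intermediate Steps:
c = 90 (c = 9*(6 - 1*(-4)) = 9*(6 + 4) = 9*10 = 90)
A(V, H) = -H/2 - H*V/2 (A(V, H) = -(H*V + H)/2 = -(H + H*V)/2 = -H/2 - H*V/2)
B = 8/7 (B = 8*(1/7) = 8/7 ≈ 1.1429)
v(C) = -2430/7 (v(C) = (-5 + 8/7)*90 = -27/7*90 = -2430/7)
(-42433 - 42880)/(v(211) + A(-3, 56)) = (-42433 - 42880)/(-2430/7 - 1/2*56*(1 - 3)) = -85313/(-2430/7 - 1/2*56*(-2)) = -85313/(-2430/7 + 56) = -85313/(-2038/7) = -85313*(-7/2038) = 597191/2038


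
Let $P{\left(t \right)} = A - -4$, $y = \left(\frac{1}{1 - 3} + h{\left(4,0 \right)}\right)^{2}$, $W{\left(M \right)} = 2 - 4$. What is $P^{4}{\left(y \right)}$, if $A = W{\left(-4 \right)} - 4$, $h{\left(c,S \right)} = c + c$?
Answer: $16$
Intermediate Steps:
$W{\left(M \right)} = -2$
$h{\left(c,S \right)} = 2 c$
$A = -6$ ($A = -2 - 4 = -6$)
$y = \frac{225}{4}$ ($y = \left(\frac{1}{1 - 3} + 2 \cdot 4\right)^{2} = \left(\frac{1}{-2} + 8\right)^{2} = \left(- \frac{1}{2} + 8\right)^{2} = \left(\frac{15}{2}\right)^{2} = \frac{225}{4} \approx 56.25$)
$P{\left(t \right)} = -2$ ($P{\left(t \right)} = -6 - -4 = -6 + 4 = -2$)
$P^{4}{\left(y \right)} = \left(-2\right)^{4} = 16$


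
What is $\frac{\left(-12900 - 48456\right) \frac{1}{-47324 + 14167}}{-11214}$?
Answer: $- \frac{10226}{61970433} \approx -0.00016501$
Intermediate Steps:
$\frac{\left(-12900 - 48456\right) \frac{1}{-47324 + 14167}}{-11214} = - \frac{61356}{-33157} \left(- \frac{1}{11214}\right) = \left(-61356\right) \left(- \frac{1}{33157}\right) \left(- \frac{1}{11214}\right) = \frac{61356}{33157} \left(- \frac{1}{11214}\right) = - \frac{10226}{61970433}$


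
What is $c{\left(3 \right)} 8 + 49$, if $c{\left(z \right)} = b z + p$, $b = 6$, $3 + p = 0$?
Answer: $169$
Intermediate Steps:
$p = -3$ ($p = -3 + 0 = -3$)
$c{\left(z \right)} = -3 + 6 z$ ($c{\left(z \right)} = 6 z - 3 = -3 + 6 z$)
$c{\left(3 \right)} 8 + 49 = \left(-3 + 6 \cdot 3\right) 8 + 49 = \left(-3 + 18\right) 8 + 49 = 15 \cdot 8 + 49 = 120 + 49 = 169$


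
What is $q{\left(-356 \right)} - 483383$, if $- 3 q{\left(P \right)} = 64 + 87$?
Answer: $- \frac{1450300}{3} \approx -4.8343 \cdot 10^{5}$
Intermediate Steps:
$q{\left(P \right)} = - \frac{151}{3}$ ($q{\left(P \right)} = - \frac{64 + 87}{3} = \left(- \frac{1}{3}\right) 151 = - \frac{151}{3}$)
$q{\left(-356 \right)} - 483383 = - \frac{151}{3} - 483383 = - \frac{1450300}{3}$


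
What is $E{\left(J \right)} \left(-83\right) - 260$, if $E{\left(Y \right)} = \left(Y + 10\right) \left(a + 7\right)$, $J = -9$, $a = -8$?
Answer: $-177$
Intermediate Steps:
$E{\left(Y \right)} = -10 - Y$ ($E{\left(Y \right)} = \left(Y + 10\right) \left(-8 + 7\right) = \left(10 + Y\right) \left(-1\right) = -10 - Y$)
$E{\left(J \right)} \left(-83\right) - 260 = \left(-10 - -9\right) \left(-83\right) - 260 = \left(-10 + 9\right) \left(-83\right) - 260 = \left(-1\right) \left(-83\right) - 260 = 83 - 260 = -177$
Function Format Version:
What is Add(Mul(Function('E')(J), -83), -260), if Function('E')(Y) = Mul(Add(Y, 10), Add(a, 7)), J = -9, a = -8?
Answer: -177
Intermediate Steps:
Function('E')(Y) = Add(-10, Mul(-1, Y)) (Function('E')(Y) = Mul(Add(Y, 10), Add(-8, 7)) = Mul(Add(10, Y), -1) = Add(-10, Mul(-1, Y)))
Add(Mul(Function('E')(J), -83), -260) = Add(Mul(Add(-10, Mul(-1, -9)), -83), -260) = Add(Mul(Add(-10, 9), -83), -260) = Add(Mul(-1, -83), -260) = Add(83, -260) = -177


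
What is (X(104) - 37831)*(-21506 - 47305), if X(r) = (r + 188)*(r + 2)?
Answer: 473350869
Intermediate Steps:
X(r) = (2 + r)*(188 + r) (X(r) = (188 + r)*(2 + r) = (2 + r)*(188 + r))
(X(104) - 37831)*(-21506 - 47305) = ((376 + 104² + 190*104) - 37831)*(-21506 - 47305) = ((376 + 10816 + 19760) - 37831)*(-68811) = (30952 - 37831)*(-68811) = -6879*(-68811) = 473350869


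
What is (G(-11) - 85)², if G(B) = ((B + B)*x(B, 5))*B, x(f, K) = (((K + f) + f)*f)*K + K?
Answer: 51708486025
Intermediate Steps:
x(f, K) = K + K*f*(K + 2*f) (x(f, K) = ((K + 2*f)*f)*K + K = (f*(K + 2*f))*K + K = K*f*(K + 2*f) + K = K + K*f*(K + 2*f))
G(B) = 2*B²*(5 + 10*B² + 25*B) (G(B) = ((B + B)*(5*(1 + 2*B² + 5*B)))*B = ((2*B)*(5 + 10*B² + 25*B))*B = (2*B*(5 + 10*B² + 25*B))*B = 2*B²*(5 + 10*B² + 25*B))
(G(-11) - 85)² = ((-11)²*(10 + 20*(-11)² + 50*(-11)) - 85)² = (121*(10 + 20*121 - 550) - 85)² = (121*(10 + 2420 - 550) - 85)² = (121*1880 - 85)² = (227480 - 85)² = 227395² = 51708486025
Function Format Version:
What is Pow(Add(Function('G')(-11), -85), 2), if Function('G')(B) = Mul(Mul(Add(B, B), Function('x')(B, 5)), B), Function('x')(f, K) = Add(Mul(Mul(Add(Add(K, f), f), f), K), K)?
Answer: 51708486025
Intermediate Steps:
Function('x')(f, K) = Add(K, Mul(K, f, Add(K, Mul(2, f)))) (Function('x')(f, K) = Add(Mul(Mul(Add(K, Mul(2, f)), f), K), K) = Add(Mul(Mul(f, Add(K, Mul(2, f))), K), K) = Add(Mul(K, f, Add(K, Mul(2, f))), K) = Add(K, Mul(K, f, Add(K, Mul(2, f)))))
Function('G')(B) = Mul(2, Pow(B, 2), Add(5, Mul(10, Pow(B, 2)), Mul(25, B))) (Function('G')(B) = Mul(Mul(Add(B, B), Mul(5, Add(1, Mul(2, Pow(B, 2)), Mul(5, B)))), B) = Mul(Mul(Mul(2, B), Add(5, Mul(10, Pow(B, 2)), Mul(25, B))), B) = Mul(Mul(2, B, Add(5, Mul(10, Pow(B, 2)), Mul(25, B))), B) = Mul(2, Pow(B, 2), Add(5, Mul(10, Pow(B, 2)), Mul(25, B))))
Pow(Add(Function('G')(-11), -85), 2) = Pow(Add(Mul(Pow(-11, 2), Add(10, Mul(20, Pow(-11, 2)), Mul(50, -11))), -85), 2) = Pow(Add(Mul(121, Add(10, Mul(20, 121), -550)), -85), 2) = Pow(Add(Mul(121, Add(10, 2420, -550)), -85), 2) = Pow(Add(Mul(121, 1880), -85), 2) = Pow(Add(227480, -85), 2) = Pow(227395, 2) = 51708486025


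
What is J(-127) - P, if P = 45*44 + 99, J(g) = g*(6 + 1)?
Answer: -2968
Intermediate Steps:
J(g) = 7*g (J(g) = g*7 = 7*g)
P = 2079 (P = 1980 + 99 = 2079)
J(-127) - P = 7*(-127) - 1*2079 = -889 - 2079 = -2968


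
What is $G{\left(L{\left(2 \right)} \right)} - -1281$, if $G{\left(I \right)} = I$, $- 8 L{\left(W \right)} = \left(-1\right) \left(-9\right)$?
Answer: $\frac{10239}{8} \approx 1279.9$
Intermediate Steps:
$L{\left(W \right)} = - \frac{9}{8}$ ($L{\left(W \right)} = - \frac{\left(-1\right) \left(-9\right)}{8} = \left(- \frac{1}{8}\right) 9 = - \frac{9}{8}$)
$G{\left(L{\left(2 \right)} \right)} - -1281 = - \frac{9}{8} - -1281 = - \frac{9}{8} + 1281 = \frac{10239}{8}$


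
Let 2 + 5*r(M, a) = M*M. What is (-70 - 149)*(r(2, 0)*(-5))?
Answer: 438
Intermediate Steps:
r(M, a) = -⅖ + M²/5 (r(M, a) = -⅖ + (M*M)/5 = -⅖ + M²/5)
(-70 - 149)*(r(2, 0)*(-5)) = (-70 - 149)*((-⅖ + (⅕)*2²)*(-5)) = -219*(-⅖ + (⅕)*4)*(-5) = -219*(-⅖ + ⅘)*(-5) = -438*(-5)/5 = -219*(-2) = 438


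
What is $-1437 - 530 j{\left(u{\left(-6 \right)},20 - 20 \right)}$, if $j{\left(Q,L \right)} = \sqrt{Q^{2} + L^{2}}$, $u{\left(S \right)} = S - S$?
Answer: $-1437$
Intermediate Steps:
$u{\left(S \right)} = 0$
$j{\left(Q,L \right)} = \sqrt{L^{2} + Q^{2}}$
$-1437 - 530 j{\left(u{\left(-6 \right)},20 - 20 \right)} = -1437 - 530 \sqrt{\left(20 - 20\right)^{2} + 0^{2}} = -1437 - 530 \sqrt{\left(20 - 20\right)^{2} + 0} = -1437 - 530 \sqrt{0^{2} + 0} = -1437 - 530 \sqrt{0 + 0} = -1437 - 530 \sqrt{0} = -1437 - 0 = -1437 + 0 = -1437$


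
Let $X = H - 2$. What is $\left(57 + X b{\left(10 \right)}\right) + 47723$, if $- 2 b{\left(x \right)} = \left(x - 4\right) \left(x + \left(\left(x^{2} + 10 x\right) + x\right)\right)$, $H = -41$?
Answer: $76160$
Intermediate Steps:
$b{\left(x \right)} = - \frac{\left(-4 + x\right) \left(x^{2} + 12 x\right)}{2}$ ($b{\left(x \right)} = - \frac{\left(x - 4\right) \left(x + \left(\left(x^{2} + 10 x\right) + x\right)\right)}{2} = - \frac{\left(-4 + x\right) \left(x + \left(x^{2} + 11 x\right)\right)}{2} = - \frac{\left(-4 + x\right) \left(x^{2} + 12 x\right)}{2}$)
$X = -43$ ($X = -41 - 2 = -43$)
$\left(57 + X b{\left(10 \right)}\right) + 47723 = \left(57 - 43 \cdot \frac{1}{2} \cdot 10 \left(48 - 10^{2} - 80\right)\right) + 47723 = \left(57 - 43 \cdot \frac{1}{2} \cdot 10 \left(48 - 100 - 80\right)\right) + 47723 = \left(57 - 43 \cdot \frac{1}{2} \cdot 10 \left(-132\right)\right) + 47723 = \left(57 - -28380\right) + 47723 = \left(57 + 28380\right) + 47723 = 28437 + 47723 = 76160$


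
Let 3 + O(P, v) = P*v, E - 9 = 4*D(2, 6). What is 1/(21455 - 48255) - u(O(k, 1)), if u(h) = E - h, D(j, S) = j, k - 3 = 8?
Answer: -241201/26800 ≈ -9.0000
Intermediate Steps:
k = 11 (k = 3 + 8 = 11)
E = 17 (E = 9 + 4*2 = 9 + 8 = 17)
O(P, v) = -3 + P*v
u(h) = 17 - h
1/(21455 - 48255) - u(O(k, 1)) = 1/(21455 - 48255) - (17 - (-3 + 11*1)) = 1/(-26800) - (17 - (-3 + 11)) = -1/26800 - (17 - 1*8) = -1/26800 - (17 - 8) = -1/26800 - 1*9 = -1/26800 - 9 = -241201/26800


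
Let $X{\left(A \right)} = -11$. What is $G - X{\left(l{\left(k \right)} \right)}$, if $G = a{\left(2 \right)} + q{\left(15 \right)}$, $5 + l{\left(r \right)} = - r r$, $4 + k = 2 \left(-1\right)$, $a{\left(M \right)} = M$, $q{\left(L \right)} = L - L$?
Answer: $13$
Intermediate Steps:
$q{\left(L \right)} = 0$
$k = -6$ ($k = -4 + 2 \left(-1\right) = -4 - 2 = -6$)
$l{\left(r \right)} = -5 - r^{2}$ ($l{\left(r \right)} = -5 + - r r = -5 - r^{2}$)
$G = 2$ ($G = 2 + 0 = 2$)
$G - X{\left(l{\left(k \right)} \right)} = 2 - -11 = 2 + 11 = 13$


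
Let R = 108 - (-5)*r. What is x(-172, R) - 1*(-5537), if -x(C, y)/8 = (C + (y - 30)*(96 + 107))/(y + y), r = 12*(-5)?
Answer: 110269/24 ≈ 4594.5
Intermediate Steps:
r = -60
R = -192 (R = 108 - (-5)*(-60) = 108 - 1*300 = 108 - 300 = -192)
x(C, y) = -4*(-6090 + C + 203*y)/y (x(C, y) = -8*(C + (y - 30)*(96 + 107))/(y + y) = -8*(C + (-30 + y)*203)/(2*y) = -8*(C + (-6090 + 203*y))*1/(2*y) = -8*(-6090 + C + 203*y)*1/(2*y) = -4*(-6090 + C + 203*y)/y)
x(-172, R) - 1*(-5537) = 4*(6090 - 1*(-172) - 203*(-192))/(-192) - 1*(-5537) = 4*(-1/192)*(6090 + 172 + 38976) + 5537 = 4*(-1/192)*45238 + 5537 = -22619/24 + 5537 = 110269/24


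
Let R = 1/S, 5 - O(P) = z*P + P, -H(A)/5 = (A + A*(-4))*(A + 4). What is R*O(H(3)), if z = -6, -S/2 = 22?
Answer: -395/11 ≈ -35.909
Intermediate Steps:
S = -44 (S = -2*22 = -44)
H(A) = 15*A*(4 + A) (H(A) = -5*(A + A*(-4))*(A + 4) = -5*(A - 4*A)*(4 + A) = -5*(-3*A)*(4 + A) = -(-15)*A*(4 + A) = 15*A*(4 + A))
O(P) = 5 + 5*P (O(P) = 5 - (-6*P + P) = 5 - (-5)*P = 5 + 5*P)
R = -1/44 (R = 1/(-44) = -1/44 ≈ -0.022727)
R*O(H(3)) = -(5 + 5*(15*3*(4 + 3)))/44 = -(5 + 5*(15*3*7))/44 = -(5 + 5*315)/44 = -(5 + 1575)/44 = -1/44*1580 = -395/11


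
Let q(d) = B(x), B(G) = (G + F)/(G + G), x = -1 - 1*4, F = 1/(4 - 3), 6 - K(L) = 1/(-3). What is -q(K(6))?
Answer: -2/5 ≈ -0.40000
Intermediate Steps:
K(L) = 19/3 (K(L) = 6 - 1/(-3) = 6 - (-1)/3 = 6 - 1*(-1/3) = 6 + 1/3 = 19/3)
F = 1 (F = 1/1 = 1)
x = -5 (x = -1 - 4 = -5)
B(G) = (1 + G)/(2*G) (B(G) = (G + 1)/(G + G) = (1 + G)/((2*G)) = (1 + G)*(1/(2*G)) = (1 + G)/(2*G))
q(d) = 2/5 (q(d) = (1/2)*(1 - 5)/(-5) = (1/2)*(-1/5)*(-4) = 2/5)
-q(K(6)) = -1*2/5 = -2/5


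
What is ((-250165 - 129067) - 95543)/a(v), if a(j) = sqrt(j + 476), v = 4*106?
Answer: -94955/6 ≈ -15826.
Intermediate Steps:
v = 424
a(j) = sqrt(476 + j)
((-250165 - 129067) - 95543)/a(v) = ((-250165 - 129067) - 95543)/(sqrt(476 + 424)) = (-379232 - 95543)/(sqrt(900)) = -474775/30 = -474775*1/30 = -94955/6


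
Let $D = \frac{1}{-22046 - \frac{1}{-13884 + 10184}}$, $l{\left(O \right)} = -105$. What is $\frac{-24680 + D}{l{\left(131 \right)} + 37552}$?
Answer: $- \frac{2013152515020}{3054559241953} \approx -0.65907$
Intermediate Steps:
$D = - \frac{3700}{81570199}$ ($D = \frac{1}{-22046 - \frac{1}{-3700}} = \frac{1}{-22046 - - \frac{1}{3700}} = \frac{1}{-22046 + \frac{1}{3700}} = \frac{1}{- \frac{81570199}{3700}} = - \frac{3700}{81570199} \approx -4.536 \cdot 10^{-5}$)
$\frac{-24680 + D}{l{\left(131 \right)} + 37552} = \frac{-24680 - \frac{3700}{81570199}}{-105 + 37552} = - \frac{2013152515020}{81570199 \cdot 37447} = \left(- \frac{2013152515020}{81570199}\right) \frac{1}{37447} = - \frac{2013152515020}{3054559241953}$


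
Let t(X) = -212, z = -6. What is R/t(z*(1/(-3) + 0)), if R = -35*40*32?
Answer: 11200/53 ≈ 211.32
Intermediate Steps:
R = -44800 (R = -1400*32 = -44800)
R/t(z*(1/(-3) + 0)) = -44800/(-212) = -44800*(-1/212) = 11200/53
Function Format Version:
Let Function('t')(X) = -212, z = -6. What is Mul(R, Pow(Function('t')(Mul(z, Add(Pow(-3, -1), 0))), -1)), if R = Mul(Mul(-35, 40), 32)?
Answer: Rational(11200, 53) ≈ 211.32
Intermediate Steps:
R = -44800 (R = Mul(-1400, 32) = -44800)
Mul(R, Pow(Function('t')(Mul(z, Add(Pow(-3, -1), 0))), -1)) = Mul(-44800, Pow(-212, -1)) = Mul(-44800, Rational(-1, 212)) = Rational(11200, 53)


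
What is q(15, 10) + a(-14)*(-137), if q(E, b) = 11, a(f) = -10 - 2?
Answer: 1655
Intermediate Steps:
a(f) = -12
q(15, 10) + a(-14)*(-137) = 11 - 12*(-137) = 11 + 1644 = 1655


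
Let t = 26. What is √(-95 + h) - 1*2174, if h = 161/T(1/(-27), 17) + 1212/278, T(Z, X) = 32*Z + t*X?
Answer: -2174 + I*√247079807456570/1654378 ≈ -2174.0 + 9.5013*I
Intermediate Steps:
T(Z, X) = 26*X + 32*Z (T(Z, X) = 32*Z + 26*X = 26*X + 32*Z)
h = 7816845/1654378 (h = 161/(26*17 + 32/(-27)) + 1212/278 = 161/(442 + 32*(-1/27)) + 1212*(1/278) = 161/(442 - 32/27) + 606/139 = 161/(11902/27) + 606/139 = 161*(27/11902) + 606/139 = 4347/11902 + 606/139 = 7816845/1654378 ≈ 4.7249)
√(-95 + h) - 1*2174 = √(-95 + 7816845/1654378) - 1*2174 = √(-149349065/1654378) - 2174 = I*√247079807456570/1654378 - 2174 = -2174 + I*√247079807456570/1654378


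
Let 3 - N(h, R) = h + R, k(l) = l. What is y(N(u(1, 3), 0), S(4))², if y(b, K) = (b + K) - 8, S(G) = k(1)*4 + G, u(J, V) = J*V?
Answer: 0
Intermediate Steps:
N(h, R) = 3 - R - h (N(h, R) = 3 - (h + R) = 3 - (R + h) = 3 + (-R - h) = 3 - R - h)
S(G) = 4 + G (S(G) = 1*4 + G = 4 + G)
y(b, K) = -8 + K + b (y(b, K) = (K + b) - 8 = -8 + K + b)
y(N(u(1, 3), 0), S(4))² = (-8 + (4 + 4) + (3 - 1*0 - 3))² = (-8 + 8 + (3 + 0 - 1*3))² = (-8 + 8 + (3 + 0 - 3))² = (-8 + 8 + 0)² = 0² = 0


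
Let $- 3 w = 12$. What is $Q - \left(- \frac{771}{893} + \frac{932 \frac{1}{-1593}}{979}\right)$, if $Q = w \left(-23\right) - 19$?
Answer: $\frac{102868552396}{1392675471} \approx 73.864$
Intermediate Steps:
$w = -4$ ($w = \left(- \frac{1}{3}\right) 12 = -4$)
$Q = 73$ ($Q = \left(-4\right) \left(-23\right) - 19 = 92 - 19 = 73$)
$Q - \left(- \frac{771}{893} + \frac{932 \frac{1}{-1593}}{979}\right) = 73 - \left(- \frac{771}{893} + \frac{932 \frac{1}{-1593}}{979}\right) = 73 - \left(\left(-771\right) \frac{1}{893} + 932 \left(- \frac{1}{1593}\right) \frac{1}{979}\right) = 73 - \left(- \frac{771}{893} - \frac{932}{1559547}\right) = 73 - - \frac{1203243013}{1392675471} = 73 + \frac{1203243013}{1392675471} = \frac{102868552396}{1392675471}$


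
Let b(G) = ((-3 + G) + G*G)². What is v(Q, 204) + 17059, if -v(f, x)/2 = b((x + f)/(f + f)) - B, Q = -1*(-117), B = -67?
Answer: 313237530551/18507528 ≈ 16925.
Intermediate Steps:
b(G) = (-3 + G + G²)² (b(G) = ((-3 + G) + G²)² = (-3 + G + G²)²)
Q = 117
v(f, x) = -134 - 2*(-3 + (f + x)/(2*f) + (f + x)²/(4*f²))² (v(f, x) = -2*((-3 + (x + f)/(f + f) + ((x + f)/(f + f))²)² - 1*(-67)) = -2*((-3 + (f + x)/((2*f)) + ((f + x)/((2*f)))²)² + 67) = -2*((-3 + (f + x)*(1/(2*f)) + ((f + x)*(1/(2*f)))²)² + 67) = -2*((-3 + (f + x)/(2*f) + ((f + x)/(2*f))²)² + 67) = -2*((-3 + (f + x)/(2*f) + (f + x)²/(4*f²))² + 67) = -2*(67 + (-3 + (f + x)/(2*f) + (f + x)²/(4*f²))²) = -134 - 2*(-3 + (f + x)/(2*f) + (f + x)²/(4*f²))²)
v(Q, 204) + 17059 = (-134 - ⅛*((117 + 204)² - 10*117² + 2*117*204)²/117⁴) + 17059 = (-134 - ⅛*1/187388721*(321² - 10*13689 + 47736)²) + 17059 = (-134 - ⅛*1/187388721*(103041 - 136890 + 47736)²) + 17059 = (-134 - ⅛*1/187388721*13887²) + 17059 = (-134 - ⅛*1/187388721*192848769) + 17059 = (-134 - 2380849/18507528) + 17059 = -2482389601/18507528 + 17059 = 313237530551/18507528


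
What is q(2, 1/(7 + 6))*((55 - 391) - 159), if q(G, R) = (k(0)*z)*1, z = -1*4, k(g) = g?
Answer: 0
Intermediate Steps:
z = -4
q(G, R) = 0 (q(G, R) = (0*(-4))*1 = 0*1 = 0)
q(2, 1/(7 + 6))*((55 - 391) - 159) = 0*((55 - 391) - 159) = 0*(-336 - 159) = 0*(-495) = 0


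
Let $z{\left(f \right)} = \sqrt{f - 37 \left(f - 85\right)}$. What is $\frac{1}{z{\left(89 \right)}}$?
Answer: $- \frac{i \sqrt{59}}{59} \approx - 0.13019 i$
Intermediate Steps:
$z{\left(f \right)} = \sqrt{3145 - 36 f}$ ($z{\left(f \right)} = \sqrt{f - 37 \left(-85 + f\right)} = \sqrt{f - \left(-3145 + 37 f\right)} = \sqrt{3145 - 36 f}$)
$\frac{1}{z{\left(89 \right)}} = \frac{1}{\sqrt{3145 - 3204}} = \frac{1}{\sqrt{-59}} = \frac{1}{i \sqrt{59}} = - \frac{i \sqrt{59}}{59}$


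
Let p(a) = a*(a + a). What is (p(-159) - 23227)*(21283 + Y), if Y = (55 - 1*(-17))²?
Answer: 723475445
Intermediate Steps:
Y = 5184 (Y = (55 + 17)² = 72² = 5184)
p(a) = 2*a² (p(a) = a*(2*a) = 2*a²)
(p(-159) - 23227)*(21283 + Y) = (2*(-159)² - 23227)*(21283 + 5184) = (2*25281 - 23227)*26467 = (50562 - 23227)*26467 = 27335*26467 = 723475445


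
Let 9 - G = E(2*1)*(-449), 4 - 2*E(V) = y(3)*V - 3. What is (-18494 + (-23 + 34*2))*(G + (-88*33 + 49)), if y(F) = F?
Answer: 96728107/2 ≈ 4.8364e+7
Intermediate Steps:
E(V) = 7/2 - 3*V/2 (E(V) = 2 - (3*V - 3)/2 = 2 - (-3 + 3*V)/2 = 2 + (3/2 - 3*V/2) = 7/2 - 3*V/2)
G = 467/2 (G = 9 - (7/2 - 3)*(-449) = 9 - (-449)/2 = 9 - 1*(-449/2) = 9 + 449/2 = 467/2 ≈ 233.50)
(-18494 + (-23 + 34*2))*(G + (-88*33 + 49)) = (-18494 + (-23 + 34*2))*(467/2 + (-88*33 + 49)) = (-18494 + (-23 + 68))*(467/2 + (-2904 + 49)) = (-18494 + 45)*(467/2 - 2855) = -18449*(-5243/2) = 96728107/2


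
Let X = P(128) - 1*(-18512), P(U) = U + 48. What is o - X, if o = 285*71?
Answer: 1547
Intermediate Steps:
o = 20235
P(U) = 48 + U
X = 18688 (X = (48 + 128) - 1*(-18512) = 176 + 18512 = 18688)
o - X = 20235 - 1*18688 = 20235 - 18688 = 1547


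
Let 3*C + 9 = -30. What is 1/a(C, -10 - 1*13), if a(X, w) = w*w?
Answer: 1/529 ≈ 0.0018904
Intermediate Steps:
C = -13 (C = -3 + (1/3)*(-30) = -3 - 10 = -13)
a(X, w) = w**2
1/a(C, -10 - 1*13) = 1/((-10 - 1*13)**2) = 1/((-10 - 13)**2) = 1/((-23)**2) = 1/529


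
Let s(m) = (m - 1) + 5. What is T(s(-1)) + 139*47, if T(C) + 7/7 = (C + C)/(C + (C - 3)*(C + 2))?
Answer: 6534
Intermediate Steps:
s(m) = 4 + m (s(m) = (-1 + m) + 5 = 4 + m)
T(C) = -1 + 2*C/(C + (-3 + C)*(2 + C)) (T(C) = -1 + (C + C)/(C + (C - 3)*(C + 2)) = -1 + (2*C)/(C + (-3 + C)*(2 + C)) = -1 + 2*C/(C + (-3 + C)*(2 + C)))
T(s(-1)) + 139*47 = (6 - (4 - 1)**2 + 2*(4 - 1))/(-6 + (4 - 1)**2) + 139*47 = (6 - 1*3**2 + 2*3)/(-6 + 3**2) + 6533 = (6 - 1*9 + 6)/(-6 + 9) + 6533 = (6 - 9 + 6)/3 + 6533 = (1/3)*3 + 6533 = 1 + 6533 = 6534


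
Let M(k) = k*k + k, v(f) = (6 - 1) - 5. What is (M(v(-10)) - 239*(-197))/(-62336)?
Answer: -47083/62336 ≈ -0.75531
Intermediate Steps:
v(f) = 0 (v(f) = 5 - 5 = 0)
M(k) = k + k**2 (M(k) = k**2 + k = k + k**2)
(M(v(-10)) - 239*(-197))/(-62336) = (0*(1 + 0) - 239*(-197))/(-62336) = (0*1 - 1*(-47083))*(-1/62336) = (0 + 47083)*(-1/62336) = 47083*(-1/62336) = -47083/62336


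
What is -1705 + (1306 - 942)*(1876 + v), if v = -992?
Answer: 320071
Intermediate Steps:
-1705 + (1306 - 942)*(1876 + v) = -1705 + (1306 - 942)*(1876 - 992) = -1705 + 364*884 = -1705 + 321776 = 320071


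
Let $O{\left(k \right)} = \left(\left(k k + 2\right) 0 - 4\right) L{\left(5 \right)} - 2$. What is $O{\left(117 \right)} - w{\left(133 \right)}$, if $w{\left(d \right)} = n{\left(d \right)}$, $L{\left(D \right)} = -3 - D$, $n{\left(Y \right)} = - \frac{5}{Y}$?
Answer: $\frac{3995}{133} \approx 30.038$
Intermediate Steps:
$w{\left(d \right)} = - \frac{5}{d}$
$O{\left(k \right)} = 30$ ($O{\left(k \right)} = \left(\left(k k + 2\right) 0 - 4\right) \left(-3 - 5\right) - 2 = \left(\left(k^{2} + 2\right) 0 - 4\right) \left(-3 - 5\right) - 2 = \left(\left(2 + k^{2}\right) 0 - 4\right) \left(-8\right) - 2 = \left(0 - 4\right) \left(-8\right) - 2 = \left(-4\right) \left(-8\right) - 2 = 32 - 2 = 30$)
$O{\left(117 \right)} - w{\left(133 \right)} = 30 - - \frac{5}{133} = 30 + \frac{5}{133} = \frac{3995}{133}$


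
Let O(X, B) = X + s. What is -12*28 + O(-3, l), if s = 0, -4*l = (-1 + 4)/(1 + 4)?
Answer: -339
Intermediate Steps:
l = -3/20 (l = -(-1 + 4)/(4*(1 + 4)) = -3/(4*5) = -¼*⅗ = -3/20 ≈ -0.15000)
O(X, B) = X (O(X, B) = X + 0 = X)
-12*28 + O(-3, l) = -12*28 - 3 = -336 - 3 = -339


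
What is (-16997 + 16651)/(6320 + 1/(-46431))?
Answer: -16065126/293443919 ≈ -0.054747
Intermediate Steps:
(-16997 + 16651)/(6320 + 1/(-46431)) = -346/(6320 - 1/46431) = -346/293443919/46431 = -346*46431/293443919 = -16065126/293443919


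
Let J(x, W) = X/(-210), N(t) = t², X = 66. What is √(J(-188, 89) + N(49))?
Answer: 6*√81690/35 ≈ 48.997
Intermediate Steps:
J(x, W) = -11/35 (J(x, W) = 66/(-210) = 66*(-1/210) = -11/35)
√(J(-188, 89) + N(49)) = √(-11/35 + 49²) = √(-11/35 + 2401) = √(84024/35) = 6*√81690/35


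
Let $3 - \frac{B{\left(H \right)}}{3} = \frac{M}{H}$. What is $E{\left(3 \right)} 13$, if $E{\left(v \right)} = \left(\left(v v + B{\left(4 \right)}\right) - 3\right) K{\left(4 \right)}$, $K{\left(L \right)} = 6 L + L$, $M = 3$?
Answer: $4641$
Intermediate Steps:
$K{\left(L \right)} = 7 L$
$B{\left(H \right)} = 9 - \frac{9}{H}$ ($B{\left(H \right)} = 9 - 3 \frac{3}{H} = 9 - \frac{9}{H}$)
$E{\left(v \right)} = 105 + 28 v^{2}$ ($E{\left(v \right)} = \left(\left(v v + \left(9 - \frac{9}{4}\right)\right) - 3\right) 7 \cdot 4 = \left(\left(v^{2} + \left(9 - \frac{9}{4}\right)\right) - 3\right) 28 = \left(\left(v^{2} + \frac{27}{4}\right) - 3\right) 28 = \left(\left(\frac{27}{4} + v^{2}\right) - 3\right) 28 = \left(\frac{15}{4} + v^{2}\right) 28 = 105 + 28 v^{2}$)
$E{\left(3 \right)} 13 = \left(105 + 28 \cdot 3^{2}\right) 13 = \left(105 + 28 \cdot 9\right) 13 = \left(105 + 252\right) 13 = 357 \cdot 13 = 4641$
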